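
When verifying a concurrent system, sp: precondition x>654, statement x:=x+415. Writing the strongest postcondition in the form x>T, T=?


Formula: sp(P, x:=E) = exists old_x. (x = E[old_x/x]) AND P[old_x/x] (old_x is the value of x before the assignment; eliminate old_x by solving x = E[old_x/x] for old_x)
Step 1: Precondition P: x>654, i.e. old_x > 654
Step 2: Assignment gives x = old_x + 415, so old_x = x - 415
Step 3: Substitute into P: x - 415 > 654
Step 4: Simplify: x > 654+415 = 1069

1069


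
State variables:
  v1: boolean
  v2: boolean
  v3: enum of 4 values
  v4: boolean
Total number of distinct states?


State space = product of domain sizes of all variables.
Domain sizes:
  v1 (boolean): 2
  v2 (boolean): 2
  v3 (enum of 4 values): 4
  v4 (boolean): 2
Product = 2 * 2 * 4 * 2 = 32

32


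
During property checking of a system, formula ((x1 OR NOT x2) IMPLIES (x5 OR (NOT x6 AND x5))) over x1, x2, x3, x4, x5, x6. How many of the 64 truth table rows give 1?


Formula: ((x1 OR NOT x2) IMPLIES (x5 OR (NOT x6 AND x5))) over 6 vars (64 rows)
Evaluate each row (x1, x2, x3, x4, x5, x6 as bits, MSB first):
  row 0 [000000]: ((0 OR NOT 0) IMPLIES (0 OR (NOT 0 AND 0))) -> 0
  row 1 [000001]: ((0 OR NOT 0) IMPLIES (0 OR (NOT 1 AND 0))) -> 0
  row 2 [000010]: ((0 OR NOT 0) IMPLIES (1 OR (NOT 0 AND 1))) -> 1
  row 3 [000011]: ((0 OR NOT 0) IMPLIES (1 OR (NOT 1 AND 1))) -> 1
  row 4 [000100]: ((0 OR NOT 0) IMPLIES (0 OR (NOT 0 AND 0))) -> 0
  (every remaining row is evaluated the same way; all 64 results are listed next)
Full result column, 8 rows per line (x1,x2,x3 fixed per line; x4,x5,x6 runs 000..111 left to right):
  rows 0-7 [x1,x2,x3=000]: 00110011  (ones: 4)
  rows 8-15 [x1,x2,x3=001]: 00110011  (ones: 4)
  rows 16-23 [x1,x2,x3=010]: 11111111  (ones: 8)
  rows 24-31 [x1,x2,x3=011]: 11111111  (ones: 8)
  rows 32-39 [x1,x2,x3=100]: 00110011  (ones: 4)
  rows 40-47 [x1,x2,x3=101]: 00110011  (ones: 4)
  rows 48-55 [x1,x2,x3=110]: 00110011  (ones: 4)
  rows 56-63 [x1,x2,x3=111]: 00110011  (ones: 4)
Count of 1-rows = 4+4+8+8+4+4+4+4 = 40

40


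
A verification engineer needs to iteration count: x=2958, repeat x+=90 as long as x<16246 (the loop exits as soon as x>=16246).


Step 1: x goes from 2958 toward 16246 by 90; the body runs while x<16246, so iterations = ceil((bound-start)/step)
Step 2: Distance=13288
Step 3: ceil(13288/90)=148

148


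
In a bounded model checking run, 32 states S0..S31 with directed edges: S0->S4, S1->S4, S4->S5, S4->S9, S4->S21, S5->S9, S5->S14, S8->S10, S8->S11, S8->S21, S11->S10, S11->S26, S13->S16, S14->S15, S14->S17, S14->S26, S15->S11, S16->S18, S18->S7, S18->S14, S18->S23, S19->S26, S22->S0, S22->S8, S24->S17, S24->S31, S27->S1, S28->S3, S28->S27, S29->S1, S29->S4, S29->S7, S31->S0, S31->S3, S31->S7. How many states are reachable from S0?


BFS from S0:
  layer 0: {S0}
  layer 1: {S4}
  layer 2: {S5, S9, S21}
  layer 3: {S14}
  layer 4: {S15, S17, S26}
  layer 5: {S11}
  layer 6: {S10}
Reachable set: {S0, S4, S5, S9, S10, S11, S14, S15, S17, S21, S26}
Count = 11

11


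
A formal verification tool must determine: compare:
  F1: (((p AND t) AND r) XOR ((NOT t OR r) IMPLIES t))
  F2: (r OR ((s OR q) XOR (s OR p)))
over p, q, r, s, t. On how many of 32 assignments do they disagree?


F1 = (((p AND t) AND r) XOR ((NOT t OR r) IMPLIES t))
F2 = (r OR ((s OR q) XOR (s OR p)))
Evaluate both on each of 32 rows (bits = p,q,r,s,t):
  row 0 [00000]: F1=0 F2=0 -> 0
  row 1 [00001]: F1=1 F2=0 (differ) -> 1
  row 2 [00010]: F1=0 F2=0 -> 0
  row 3 [00011]: F1=1 F2=0 (differ) -> 1
  row 4 [00100]: F1=0 F2=1 (differ) -> 1
  row 5 [00101]: F1=1 F2=1 -> 0
  row 6 [00110]: F1=0 F2=1 (differ) -> 1
  row 7 [00111]: F1=1 F2=1 -> 0
  row 8 [01000]: F1=0 F2=1 (differ) -> 1
  row 9 [01001]: F1=1 F2=1 -> 0
  row 10 [01010]: F1=0 F2=0 -> 0
  row 11 [01011]: F1=1 F2=0 (differ) -> 1
  row 12 [01100]: F1=0 F2=1 (differ) -> 1
  row 13 [01101]: F1=1 F2=1 -> 0
  row 14 [01110]: F1=0 F2=1 (differ) -> 1
  row 15 [01111]: F1=1 F2=1 -> 0
  row 16 [10000]: F1=0 F2=1 (differ) -> 1
  row 17 [10001]: F1=1 F2=1 -> 0
  row 18 [10010]: F1=0 F2=0 -> 0
  row 19 [10011]: F1=1 F2=0 (differ) -> 1
  row 20 [10100]: F1=0 F2=1 (differ) -> 1
  row 21 [10101]: F1=0 F2=1 (differ) -> 1
  row 22 [10110]: F1=0 F2=1 (differ) -> 1
  row 23 [10111]: F1=0 F2=1 (differ) -> 1
  row 24 [11000]: F1=0 F2=0 -> 0
  row 25 [11001]: F1=1 F2=0 (differ) -> 1
  row 26 [11010]: F1=0 F2=0 -> 0
  row 27 [11011]: F1=1 F2=0 (differ) -> 1
  row 28 [11100]: F1=0 F2=1 (differ) -> 1
  row 29 [11101]: F1=0 F2=1 (differ) -> 1
  row 30 [11110]: F1=0 F2=1 (differ) -> 1
  row 31 [11111]: F1=0 F2=1 (differ) -> 1
Full result column, 8 rows per line (p,q fixed per line; r,s,t runs 000..111 left to right):
  rows 0-7 [p,q=00]: 01011010  (ones: 4)
  rows 8-15 [p,q=01]: 10011010  (ones: 4)
  rows 16-23 [p,q=10]: 10011111  (ones: 6)
  rows 24-31 [p,q=11]: 01011111  (ones: 6)
Disagreements = 4+4+6+6 = 20

20


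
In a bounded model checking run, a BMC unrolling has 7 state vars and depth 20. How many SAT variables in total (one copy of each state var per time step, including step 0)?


BMC unrolls to depth k, creating one copy of each state var for steps 0..k.
Step count = 20 + 1 = 21 (steps 0 through 20)
Vars per step = 7
Total = 7 * 21 = 147

147


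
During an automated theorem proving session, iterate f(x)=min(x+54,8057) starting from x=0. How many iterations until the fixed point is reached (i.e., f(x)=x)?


Step 1: x=0, cap=8057, increment=54
Step 2: x grows by 54 each step until capped at 8057; fixed point is x=8057
Step 3: iterations = ceil(8057/54) = 150

150


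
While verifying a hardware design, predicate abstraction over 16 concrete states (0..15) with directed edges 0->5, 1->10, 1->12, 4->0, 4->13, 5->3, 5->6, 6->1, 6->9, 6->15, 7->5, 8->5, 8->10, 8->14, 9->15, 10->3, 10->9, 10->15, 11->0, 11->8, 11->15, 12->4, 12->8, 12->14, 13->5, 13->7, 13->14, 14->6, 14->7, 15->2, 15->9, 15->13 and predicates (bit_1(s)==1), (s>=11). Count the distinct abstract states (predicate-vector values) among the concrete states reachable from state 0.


BFS from 0:
Concrete reachable: {0, 1, 2, 3, 4, 5, 6, 7, 8, 9, 10, 12, 13, 14, 15}
Abstract via predicates (bit_1(s)==1), (s>=11):
  (0,0) <- {0, 1, 4, 5, 8, 9}
  (0,1) <- {12, 13}
  (1,0) <- {2, 3, 6, 7, 10}
  (1,1) <- {14, 15}
Distinct abstract states = 4

4


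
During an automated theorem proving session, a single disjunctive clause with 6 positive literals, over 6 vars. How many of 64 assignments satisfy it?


Step 1: Total=2^6=64
Step 2: Unsat when all 6 false: 2^0=1
Step 3: Sat=64-1=63

63


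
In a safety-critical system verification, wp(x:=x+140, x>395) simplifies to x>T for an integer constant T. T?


Formula: wp(x:=E, P) = P[E/x] (substitute E for x in postcondition)
Step 1: Postcondition: x>395
Step 2: Substitute x+140 for x: x+140>395
Step 3: Solve for x: x > 395-140 = 255

255


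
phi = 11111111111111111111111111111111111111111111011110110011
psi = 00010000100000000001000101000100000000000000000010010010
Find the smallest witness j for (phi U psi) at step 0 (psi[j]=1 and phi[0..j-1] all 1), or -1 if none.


(phi U psi) at 0: need smallest j with psi[j]=1 and phi[i]=1 for all i in [0,j).
Scan from step 0:
  step 0: phi=1, psi=0 -> continue
  step 1: phi=1, psi=0 -> continue
  step 2: phi=1, psi=0 -> continue
  step 3: psi=1 and phi held for [0,3) -> witness found
Witness step = 3

3


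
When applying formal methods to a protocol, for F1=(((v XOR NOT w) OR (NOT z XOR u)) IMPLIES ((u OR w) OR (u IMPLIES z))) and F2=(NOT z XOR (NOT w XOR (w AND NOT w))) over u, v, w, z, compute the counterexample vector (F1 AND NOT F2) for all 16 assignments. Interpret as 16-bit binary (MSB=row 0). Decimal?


F1 = (((v XOR NOT w) OR (NOT z XOR u)) IMPLIES ((u OR w) OR (u IMPLIES z)))
F2 = (NOT z XOR (NOT w XOR (w AND NOT w)))
Counterexample to F1=>F2 is where F1=1 and F2=0.
Evaluate each row (bits = u,v,w,z, MSB first):
  row 0 [0000]: F1=1 F2=0 -> F1&~F2 -> 1
  row 1 [0001]: F1=1 F2=1 -> F1&~F2 -> 0
  row 2 [0010]: F1=1 F2=1 -> F1&~F2 -> 0
  row 3 [0011]: F1=1 F2=0 -> F1&~F2 -> 1
  row 4 [0100]: F1=1 F2=0 -> F1&~F2 -> 1
  row 5 [0101]: F1=1 F2=1 -> F1&~F2 -> 0
  row 6 [0110]: F1=1 F2=1 -> F1&~F2 -> 0
  row 7 [0111]: F1=1 F2=0 -> F1&~F2 -> 1
  row 8 [1000]: F1=1 F2=0 -> F1&~F2 -> 1
  row 9 [1001]: F1=1 F2=1 -> F1&~F2 -> 0
  row 10 [1010]: F1=1 F2=1 -> F1&~F2 -> 0
  row 11 [1011]: F1=1 F2=0 -> F1&~F2 -> 1
  row 12 [1100]: F1=1 F2=0 -> F1&~F2 -> 1
  row 13 [1101]: F1=1 F2=1 -> F1&~F2 -> 0
  row 14 [1110]: F1=1 F2=1 -> F1&~F2 -> 0
  row 15 [1111]: F1=1 F2=0 -> F1&~F2 -> 1
Full result column, 4 rows per line (u,v fixed per line; w,z runs 00..11 left to right):
  rows 0-3 [u,v=00]: 1001  = hex 9
  rows 4-7 [u,v=01]: 1001  = hex 9
  rows 8-11 [u,v=10]: 1001  = hex 9
  rows 12-15 [u,v=11]: 1001  = hex 9
Counterexample vector (row 0 .. row 15) = 1001100110011001
Output column grouped in 4s = 1001 1001 1001 1001 = 0x9999
Convert to decimal digit by digit (value = value*16 + digit):
  9 -> 9
  9*16 + 9 = 153
  153*16 + 9 = 2457
  2457*16 + 9 = 39321
Decimal = 39321

39321


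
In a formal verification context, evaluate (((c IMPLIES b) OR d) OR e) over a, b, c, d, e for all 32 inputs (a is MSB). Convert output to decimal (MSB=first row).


Formula: (((c IMPLIES b) OR d) OR e) over a, b, c, d, e (32 rows)
Evaluate each row (bits = a,b,c,d,e, MSB first):
  row 0 [00000]: (((0 IMPLIES 0) OR 0) OR 0) -> 1
  row 1 [00001]: (((0 IMPLIES 0) OR 0) OR 1) -> 1
  row 2 [00010]: (((0 IMPLIES 0) OR 1) OR 0) -> 1
  row 3 [00011]: (((0 IMPLIES 0) OR 1) OR 1) -> 1
  row 4 [00100]: (((1 IMPLIES 0) OR 0) OR 0) -> 0
  row 5 [00101]: (((1 IMPLIES 0) OR 0) OR 1) -> 1
  row 6 [00110]: (((1 IMPLIES 0) OR 1) OR 0) -> 1
  row 7 [00111]: (((1 IMPLIES 0) OR 1) OR 1) -> 1
  row 8 [01000]: (((0 IMPLIES 1) OR 0) OR 0) -> 1
  row 9 [01001]: (((0 IMPLIES 1) OR 0) OR 1) -> 1
  row 10 [01010]: (((0 IMPLIES 1) OR 1) OR 0) -> 1
  row 11 [01011]: (((0 IMPLIES 1) OR 1) OR 1) -> 1
  row 12 [01100]: (((1 IMPLIES 1) OR 0) OR 0) -> 1
  row 13 [01101]: (((1 IMPLIES 1) OR 0) OR 1) -> 1
  row 14 [01110]: (((1 IMPLIES 1) OR 1) OR 0) -> 1
  row 15 [01111]: (((1 IMPLIES 1) OR 1) OR 1) -> 1
  row 16 [10000]: (((0 IMPLIES 0) OR 0) OR 0) -> 1
  row 17 [10001]: (((0 IMPLIES 0) OR 0) OR 1) -> 1
  row 18 [10010]: (((0 IMPLIES 0) OR 1) OR 0) -> 1
  row 19 [10011]: (((0 IMPLIES 0) OR 1) OR 1) -> 1
  row 20 [10100]: (((1 IMPLIES 0) OR 0) OR 0) -> 0
  row 21 [10101]: (((1 IMPLIES 0) OR 0) OR 1) -> 1
  row 22 [10110]: (((1 IMPLIES 0) OR 1) OR 0) -> 1
  row 23 [10111]: (((1 IMPLIES 0) OR 1) OR 1) -> 1
  row 24 [11000]: (((0 IMPLIES 1) OR 0) OR 0) -> 1
  row 25 [11001]: (((0 IMPLIES 1) OR 0) OR 1) -> 1
  row 26 [11010]: (((0 IMPLIES 1) OR 1) OR 0) -> 1
  row 27 [11011]: (((0 IMPLIES 1) OR 1) OR 1) -> 1
  row 28 [11100]: (((1 IMPLIES 1) OR 0) OR 0) -> 1
  row 29 [11101]: (((1 IMPLIES 1) OR 0) OR 1) -> 1
  row 30 [11110]: (((1 IMPLIES 1) OR 1) OR 0) -> 1
  row 31 [11111]: (((1 IMPLIES 1) OR 1) OR 1) -> 1
Full result column, 4 rows per line (a,b,c fixed per line; d,e runs 00..11 left to right):
  rows 0-3 [a,b,c=000]: 1111  = hex F
  rows 4-7 [a,b,c=001]: 0111  = hex 7
  rows 8-11 [a,b,c=010]: 1111  = hex F
  rows 12-15 [a,b,c=011]: 1111  = hex F
  rows 16-19 [a,b,c=100]: 1111  = hex F
  rows 20-23 [a,b,c=101]: 0111  = hex 7
  rows 24-27 [a,b,c=110]: 1111  = hex F
  rows 28-31 [a,b,c=111]: 1111  = hex F
Output column (row 0 .. row 31) = 11110111111111111111011111111111
Output column grouped in 4s = 1111 0111 1111 1111 1111 0111 1111 1111 = 0xF7FFF7FF
Convert to decimal digit by digit (value = value*16 + digit):
  F -> 15
  15*16 + 7 = 247
  247*16 + 15 (F) = 3967
  3967*16 + 15 (F) = 63487
  63487*16 + 15 (F) = 1015807
  1015807*16 + 7 = 16252919
  16252919*16 + 15 (F) = 260046719
  260046719*16 + 15 (F) = 4160747519
Decimal = 4160747519

4160747519


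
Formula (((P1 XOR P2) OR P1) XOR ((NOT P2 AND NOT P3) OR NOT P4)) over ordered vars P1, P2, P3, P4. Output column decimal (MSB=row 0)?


Formula: (((P1 XOR P2) OR P1) XOR ((NOT P2 AND NOT P3) OR NOT P4)) over P1, P2, P3, P4 (16 rows)
Evaluate each row (bits = P1,P2,P3,P4, MSB first):
  row 0 [0000]: (((0 XOR 0) OR 0) XOR ((NOT 0 AND NOT 0) OR NOT 0)) -> 1
  row 1 [0001]: (((0 XOR 0) OR 0) XOR ((NOT 0 AND NOT 0) OR NOT 1)) -> 1
  row 2 [0010]: (((0 XOR 0) OR 0) XOR ((NOT 0 AND NOT 1) OR NOT 0)) -> 1
  row 3 [0011]: (((0 XOR 0) OR 0) XOR ((NOT 0 AND NOT 1) OR NOT 1)) -> 0
  row 4 [0100]: (((0 XOR 1) OR 0) XOR ((NOT 1 AND NOT 0) OR NOT 0)) -> 0
  row 5 [0101]: (((0 XOR 1) OR 0) XOR ((NOT 1 AND NOT 0) OR NOT 1)) -> 1
  row 6 [0110]: (((0 XOR 1) OR 0) XOR ((NOT 1 AND NOT 1) OR NOT 0)) -> 0
  row 7 [0111]: (((0 XOR 1) OR 0) XOR ((NOT 1 AND NOT 1) OR NOT 1)) -> 1
  row 8 [1000]: (((1 XOR 0) OR 1) XOR ((NOT 0 AND NOT 0) OR NOT 0)) -> 0
  row 9 [1001]: (((1 XOR 0) OR 1) XOR ((NOT 0 AND NOT 0) OR NOT 1)) -> 0
  row 10 [1010]: (((1 XOR 0) OR 1) XOR ((NOT 0 AND NOT 1) OR NOT 0)) -> 0
  row 11 [1011]: (((1 XOR 0) OR 1) XOR ((NOT 0 AND NOT 1) OR NOT 1)) -> 1
  row 12 [1100]: (((1 XOR 1) OR 1) XOR ((NOT 1 AND NOT 0) OR NOT 0)) -> 0
  row 13 [1101]: (((1 XOR 1) OR 1) XOR ((NOT 1 AND NOT 0) OR NOT 1)) -> 1
  row 14 [1110]: (((1 XOR 1) OR 1) XOR ((NOT 1 AND NOT 1) OR NOT 0)) -> 0
  row 15 [1111]: (((1 XOR 1) OR 1) XOR ((NOT 1 AND NOT 1) OR NOT 1)) -> 1
Full result column, 4 rows per line (P1,P2 fixed per line; P3,P4 runs 00..11 left to right):
  rows 0-3 [P1,P2=00]: 1110  = hex E
  rows 4-7 [P1,P2=01]: 0101  = hex 5
  rows 8-11 [P1,P2=10]: 0001  = hex 1
  rows 12-15 [P1,P2=11]: 0101  = hex 5
Output column (row 0 .. row 15) = 1110010100010101
Output column grouped in 4s = 1110 0101 0001 0101 = 0xE515
Convert to decimal digit by digit (value = value*16 + digit):
  E -> 14
  14*16 + 5 = 229
  229*16 + 1 = 3665
  3665*16 + 5 = 58645
Decimal = 58645

58645


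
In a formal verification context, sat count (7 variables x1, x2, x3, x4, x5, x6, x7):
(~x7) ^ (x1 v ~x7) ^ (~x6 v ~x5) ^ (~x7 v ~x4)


CNF with 4 clauses over 7 vars (128 assignments).
An assignment satisfies CNF iff every clause has >=1 true literal.
Check each row (bits = x1,x2,x3,x4,x5,x6,x7; clause T/F shown):
  row 0 [0000000]: clauses=TTTT -> 1
  row 1 [0000001]: clauses=FFTT -> 0
  row 2 [0000010]: clauses=TTTT -> 1
  row 3 [0000011]: clauses=FFTT -> 0
  row 4 [0000100]: clauses=TTTT -> 1
  (every remaining row is evaluated the same way; all 128 results are listed next)
Full result column, 8 rows per line (x1,x2,x3,x4 fixed per line; x5,x6,x7 runs 000..111 left to right):
  rows 0-7 [x1,x2,x3,x4=0000]: 10101000  (ones: 3)
  rows 8-15 [x1,x2,x3,x4=0001]: 10101000  (ones: 3)
  rows 16-23 [x1,x2,x3,x4=0010]: 10101000  (ones: 3)
  rows 24-31 [x1,x2,x3,x4=0011]: 10101000  (ones: 3)
  rows 32-39 [x1,x2,x3,x4=0100]: 10101000  (ones: 3)
  rows 40-47 [x1,x2,x3,x4=0101]: 10101000  (ones: 3)
  rows 48-55 [x1,x2,x3,x4=0110]: 10101000  (ones: 3)
  rows 56-63 [x1,x2,x3,x4=0111]: 10101000  (ones: 3)
  rows 64-71 [x1,x2,x3,x4=1000]: 10101000  (ones: 3)
  rows 72-79 [x1,x2,x3,x4=1001]: 10101000  (ones: 3)
  rows 80-87 [x1,x2,x3,x4=1010]: 10101000  (ones: 3)
  rows 88-95 [x1,x2,x3,x4=1011]: 10101000  (ones: 3)
  rows 96-103 [x1,x2,x3,x4=1100]: 10101000  (ones: 3)
  rows 104-111 [x1,x2,x3,x4=1101]: 10101000  (ones: 3)
  rows 112-119 [x1,x2,x3,x4=1110]: 10101000  (ones: 3)
  rows 120-127 [x1,x2,x3,x4=1111]: 10101000  (ones: 3)
Satisfying assignments = 3+3+3+3+3+3+3+3+3+3+3+3+3+3+3+3 = 48

48


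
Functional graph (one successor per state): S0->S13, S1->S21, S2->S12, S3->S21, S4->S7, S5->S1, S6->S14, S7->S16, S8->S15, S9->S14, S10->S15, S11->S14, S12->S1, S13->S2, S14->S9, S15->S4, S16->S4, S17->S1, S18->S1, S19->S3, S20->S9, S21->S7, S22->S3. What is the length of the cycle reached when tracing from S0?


Trace from S0 until a state repeats:
  S0 -> S13 -> S2 -> S12 -> S1 -> S21 -> S7 -> S16 -> S4 -> S7
S7 first seen at step 6, revisited at step 9.
Cycle length = 9 - 6 = 3

3


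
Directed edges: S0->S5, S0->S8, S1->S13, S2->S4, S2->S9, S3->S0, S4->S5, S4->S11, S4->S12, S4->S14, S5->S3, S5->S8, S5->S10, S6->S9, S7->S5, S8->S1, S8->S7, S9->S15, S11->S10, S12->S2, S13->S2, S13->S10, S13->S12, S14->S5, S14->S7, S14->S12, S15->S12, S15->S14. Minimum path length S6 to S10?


BFS layer-by-layer from S6:
  dist 0: {S6}
  dist 1: {S9}
  dist 2: {S15}
  dist 3: {S12, S14}
  dist 4: {S2, S5, S7}
  dist 5: {S3, S4, S8, S10}
  -> S10 reached at distance 5
Shortest path length = 5

5


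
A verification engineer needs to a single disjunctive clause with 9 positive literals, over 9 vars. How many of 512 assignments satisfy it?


Step 1: Total=2^9=512
Step 2: Unsat when all 9 false: 2^0=1
Step 3: Sat=512-1=511

511


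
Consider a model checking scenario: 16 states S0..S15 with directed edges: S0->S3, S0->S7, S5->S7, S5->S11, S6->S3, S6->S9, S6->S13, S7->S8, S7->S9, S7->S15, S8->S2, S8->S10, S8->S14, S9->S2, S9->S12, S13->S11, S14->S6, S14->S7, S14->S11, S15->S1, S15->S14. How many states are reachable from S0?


BFS from S0:
  layer 0: {S0}
  layer 1: {S3, S7}
  layer 2: {S8, S9, S15}
  layer 3: {S1, S2, S10, S12, S14}
  layer 4: {S6, S11}
  layer 5: {S13}
Reachable set: {S0, S1, S2, S3, S6, S7, S8, S9, S10, S11, S12, S13, S14, S15}
Count = 14

14


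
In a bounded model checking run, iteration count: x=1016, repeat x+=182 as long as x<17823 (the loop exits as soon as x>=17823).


Step 1: x goes from 1016 toward 17823 by 182; the body runs while x<17823, so iterations = ceil((bound-start)/step)
Step 2: Distance=16807
Step 3: ceil(16807/182)=93

93


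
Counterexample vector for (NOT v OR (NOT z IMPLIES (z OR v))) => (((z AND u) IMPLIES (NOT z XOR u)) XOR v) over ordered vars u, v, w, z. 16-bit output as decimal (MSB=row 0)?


F1 = (NOT v OR (NOT z IMPLIES (z OR v)))
F2 = (((z AND u) IMPLIES (NOT z XOR u)) XOR v)
Counterexample to F1=>F2 is where F1=1 and F2=0.
Evaluate each row (bits = u,v,w,z, MSB first):
  row 0 [0000]: F1=1 F2=1 -> F1&~F2 -> 0
  row 1 [0001]: F1=1 F2=1 -> F1&~F2 -> 0
  row 2 [0010]: F1=1 F2=1 -> F1&~F2 -> 0
  row 3 [0011]: F1=1 F2=1 -> F1&~F2 -> 0
  row 4 [0100]: F1=1 F2=0 -> F1&~F2 -> 1
  row 5 [0101]: F1=1 F2=0 -> F1&~F2 -> 1
  row 6 [0110]: F1=1 F2=0 -> F1&~F2 -> 1
  row 7 [0111]: F1=1 F2=0 -> F1&~F2 -> 1
  row 8 [1000]: F1=1 F2=1 -> F1&~F2 -> 0
  row 9 [1001]: F1=1 F2=1 -> F1&~F2 -> 0
  row 10 [1010]: F1=1 F2=1 -> F1&~F2 -> 0
  row 11 [1011]: F1=1 F2=1 -> F1&~F2 -> 0
  row 12 [1100]: F1=1 F2=0 -> F1&~F2 -> 1
  row 13 [1101]: F1=1 F2=0 -> F1&~F2 -> 1
  row 14 [1110]: F1=1 F2=0 -> F1&~F2 -> 1
  row 15 [1111]: F1=1 F2=0 -> F1&~F2 -> 1
Full result column, 4 rows per line (u,v fixed per line; w,z runs 00..11 left to right):
  rows 0-3 [u,v=00]: 0000  = hex 0
  rows 4-7 [u,v=01]: 1111  = hex F
  rows 8-11 [u,v=10]: 0000  = hex 0
  rows 12-15 [u,v=11]: 1111  = hex F
Counterexample vector (row 0 .. row 15) = 0000111100001111
Output column grouped in 4s = 0000 1111 0000 1111 = 0x0F0F
Convert to decimal digit by digit (value = value*16 + digit):
  0 -> 0
  0*16 + 15 (F) = 15
  15*16 + 0 = 240
  240*16 + 15 (F) = 3855
Decimal = 3855

3855


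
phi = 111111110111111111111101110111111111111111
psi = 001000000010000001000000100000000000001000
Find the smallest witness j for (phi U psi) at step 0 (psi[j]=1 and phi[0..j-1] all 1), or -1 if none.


(phi U psi) at 0: need smallest j with psi[j]=1 and phi[i]=1 for all i in [0,j).
Scan from step 0:
  step 0: phi=1, psi=0 -> continue
  step 1: phi=1, psi=0 -> continue
  step 2: psi=1 and phi held for [0,2) -> witness found
Witness step = 2

2


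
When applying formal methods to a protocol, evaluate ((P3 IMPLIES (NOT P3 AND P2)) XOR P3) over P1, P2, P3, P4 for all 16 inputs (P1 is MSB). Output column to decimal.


Formula: ((P3 IMPLIES (NOT P3 AND P2)) XOR P3) over P1, P2, P3, P4 (16 rows)
Evaluate each row (bits = P1,P2,P3,P4, MSB first):
  row 0 [0000]: ((0 IMPLIES (NOT 0 AND 0)) XOR 0) -> 1
  row 1 [0001]: ((0 IMPLIES (NOT 0 AND 0)) XOR 0) -> 1
  row 2 [0010]: ((1 IMPLIES (NOT 1 AND 0)) XOR 1) -> 1
  row 3 [0011]: ((1 IMPLIES (NOT 1 AND 0)) XOR 1) -> 1
  row 4 [0100]: ((0 IMPLIES (NOT 0 AND 1)) XOR 0) -> 1
  row 5 [0101]: ((0 IMPLIES (NOT 0 AND 1)) XOR 0) -> 1
  row 6 [0110]: ((1 IMPLIES (NOT 1 AND 1)) XOR 1) -> 1
  row 7 [0111]: ((1 IMPLIES (NOT 1 AND 1)) XOR 1) -> 1
  row 8 [1000]: ((0 IMPLIES (NOT 0 AND 0)) XOR 0) -> 1
  row 9 [1001]: ((0 IMPLIES (NOT 0 AND 0)) XOR 0) -> 1
  row 10 [1010]: ((1 IMPLIES (NOT 1 AND 0)) XOR 1) -> 1
  row 11 [1011]: ((1 IMPLIES (NOT 1 AND 0)) XOR 1) -> 1
  row 12 [1100]: ((0 IMPLIES (NOT 0 AND 1)) XOR 0) -> 1
  row 13 [1101]: ((0 IMPLIES (NOT 0 AND 1)) XOR 0) -> 1
  row 14 [1110]: ((1 IMPLIES (NOT 1 AND 1)) XOR 1) -> 1
  row 15 [1111]: ((1 IMPLIES (NOT 1 AND 1)) XOR 1) -> 1
Full result column, 4 rows per line (P1,P2 fixed per line; P3,P4 runs 00..11 left to right):
  rows 0-3 [P1,P2=00]: 1111  = hex F
  rows 4-7 [P1,P2=01]: 1111  = hex F
  rows 8-11 [P1,P2=10]: 1111  = hex F
  rows 12-15 [P1,P2=11]: 1111  = hex F
Output column (row 0 .. row 15) = 1111111111111111
Output column grouped in 4s = 1111 1111 1111 1111 = 0xFFFF
Convert to decimal digit by digit (value = value*16 + digit):
  F -> 15
  15*16 + 15 (F) = 255
  255*16 + 15 (F) = 4095
  4095*16 + 15 (F) = 65535
Decimal = 65535

65535


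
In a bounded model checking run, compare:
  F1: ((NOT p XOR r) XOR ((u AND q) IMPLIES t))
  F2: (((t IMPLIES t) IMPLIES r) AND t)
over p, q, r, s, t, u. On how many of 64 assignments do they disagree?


F1 = ((NOT p XOR r) XOR ((u AND q) IMPLIES t))
F2 = (((t IMPLIES t) IMPLIES r) AND t)
Evaluate both on each of 64 rows (bits = p,q,r,s,t,u):
  row 0 [000000]: F1=0 F2=0 -> 0
  row 1 [000001]: F1=0 F2=0 -> 0
  row 2 [000010]: F1=0 F2=0 -> 0
  row 3 [000011]: F1=0 F2=0 -> 0
  row 4 [000100]: F1=0 F2=0 -> 0
  (every remaining row is evaluated the same way; all 64 results are listed next)
Full result column, 8 rows per line (p,q,r fixed per line; s,t,u runs 000..111 left to right):
  rows 0-7 [p,q,r=000]: 00000000  (ones: 0)
  rows 8-15 [p,q,r=001]: 11001100  (ones: 4)
  rows 16-23 [p,q,r=010]: 01000100  (ones: 2)
  rows 24-31 [p,q,r=011]: 10001000  (ones: 2)
  rows 32-39 [p,q,r=100]: 11111111  (ones: 8)
  rows 40-47 [p,q,r=101]: 00110011  (ones: 4)
  rows 48-55 [p,q,r=110]: 10111011  (ones: 6)
  rows 56-63 [p,q,r=111]: 01110111  (ones: 6)
Disagreements = 0+4+2+2+8+4+6+6 = 32

32


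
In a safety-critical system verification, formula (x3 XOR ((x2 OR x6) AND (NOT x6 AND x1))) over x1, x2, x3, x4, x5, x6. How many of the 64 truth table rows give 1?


Formula: (x3 XOR ((x2 OR x6) AND (NOT x6 AND x1))) over 6 vars (64 rows)
Evaluate each row (x1, x2, x3, x4, x5, x6 as bits, MSB first):
  row 0 [000000]: (0 XOR ((0 OR 0) AND (NOT 0 AND 0))) -> 0
  row 1 [000001]: (0 XOR ((0 OR 1) AND (NOT 1 AND 0))) -> 0
  row 2 [000010]: (0 XOR ((0 OR 0) AND (NOT 0 AND 0))) -> 0
  row 3 [000011]: (0 XOR ((0 OR 1) AND (NOT 1 AND 0))) -> 0
  row 4 [000100]: (0 XOR ((0 OR 0) AND (NOT 0 AND 0))) -> 0
  (every remaining row is evaluated the same way; all 64 results are listed next)
Full result column, 8 rows per line (x1,x2,x3 fixed per line; x4,x5,x6 runs 000..111 left to right):
  rows 0-7 [x1,x2,x3=000]: 00000000  (ones: 0)
  rows 8-15 [x1,x2,x3=001]: 11111111  (ones: 8)
  rows 16-23 [x1,x2,x3=010]: 00000000  (ones: 0)
  rows 24-31 [x1,x2,x3=011]: 11111111  (ones: 8)
  rows 32-39 [x1,x2,x3=100]: 00000000  (ones: 0)
  rows 40-47 [x1,x2,x3=101]: 11111111  (ones: 8)
  rows 48-55 [x1,x2,x3=110]: 10101010  (ones: 4)
  rows 56-63 [x1,x2,x3=111]: 01010101  (ones: 4)
Count of 1-rows = 0+8+0+8+0+8+4+4 = 32

32


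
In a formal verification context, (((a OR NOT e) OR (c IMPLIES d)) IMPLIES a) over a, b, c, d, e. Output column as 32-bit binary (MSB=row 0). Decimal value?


Formula: (((a OR NOT e) OR (c IMPLIES d)) IMPLIES a) over a, b, c, d, e (32 rows)
Evaluate each row (bits = a,b,c,d,e, MSB first):
  row 0 [00000]: (((0 OR NOT 0) OR (0 IMPLIES 0)) IMPLIES 0) -> 0
  row 1 [00001]: (((0 OR NOT 1) OR (0 IMPLIES 0)) IMPLIES 0) -> 0
  row 2 [00010]: (((0 OR NOT 0) OR (0 IMPLIES 1)) IMPLIES 0) -> 0
  row 3 [00011]: (((0 OR NOT 1) OR (0 IMPLIES 1)) IMPLIES 0) -> 0
  row 4 [00100]: (((0 OR NOT 0) OR (1 IMPLIES 0)) IMPLIES 0) -> 0
  row 5 [00101]: (((0 OR NOT 1) OR (1 IMPLIES 0)) IMPLIES 0) -> 1
  row 6 [00110]: (((0 OR NOT 0) OR (1 IMPLIES 1)) IMPLIES 0) -> 0
  row 7 [00111]: (((0 OR NOT 1) OR (1 IMPLIES 1)) IMPLIES 0) -> 0
  row 8 [01000]: (((0 OR NOT 0) OR (0 IMPLIES 0)) IMPLIES 0) -> 0
  row 9 [01001]: (((0 OR NOT 1) OR (0 IMPLIES 0)) IMPLIES 0) -> 0
  row 10 [01010]: (((0 OR NOT 0) OR (0 IMPLIES 1)) IMPLIES 0) -> 0
  row 11 [01011]: (((0 OR NOT 1) OR (0 IMPLIES 1)) IMPLIES 0) -> 0
  row 12 [01100]: (((0 OR NOT 0) OR (1 IMPLIES 0)) IMPLIES 0) -> 0
  row 13 [01101]: (((0 OR NOT 1) OR (1 IMPLIES 0)) IMPLIES 0) -> 1
  row 14 [01110]: (((0 OR NOT 0) OR (1 IMPLIES 1)) IMPLIES 0) -> 0
  row 15 [01111]: (((0 OR NOT 1) OR (1 IMPLIES 1)) IMPLIES 0) -> 0
  row 16 [10000]: (((1 OR NOT 0) OR (0 IMPLIES 0)) IMPLIES 1) -> 1
  row 17 [10001]: (((1 OR NOT 1) OR (0 IMPLIES 0)) IMPLIES 1) -> 1
  row 18 [10010]: (((1 OR NOT 0) OR (0 IMPLIES 1)) IMPLIES 1) -> 1
  row 19 [10011]: (((1 OR NOT 1) OR (0 IMPLIES 1)) IMPLIES 1) -> 1
  row 20 [10100]: (((1 OR NOT 0) OR (1 IMPLIES 0)) IMPLIES 1) -> 1
  row 21 [10101]: (((1 OR NOT 1) OR (1 IMPLIES 0)) IMPLIES 1) -> 1
  row 22 [10110]: (((1 OR NOT 0) OR (1 IMPLIES 1)) IMPLIES 1) -> 1
  row 23 [10111]: (((1 OR NOT 1) OR (1 IMPLIES 1)) IMPLIES 1) -> 1
  row 24 [11000]: (((1 OR NOT 0) OR (0 IMPLIES 0)) IMPLIES 1) -> 1
  row 25 [11001]: (((1 OR NOT 1) OR (0 IMPLIES 0)) IMPLIES 1) -> 1
  row 26 [11010]: (((1 OR NOT 0) OR (0 IMPLIES 1)) IMPLIES 1) -> 1
  row 27 [11011]: (((1 OR NOT 1) OR (0 IMPLIES 1)) IMPLIES 1) -> 1
  row 28 [11100]: (((1 OR NOT 0) OR (1 IMPLIES 0)) IMPLIES 1) -> 1
  row 29 [11101]: (((1 OR NOT 1) OR (1 IMPLIES 0)) IMPLIES 1) -> 1
  row 30 [11110]: (((1 OR NOT 0) OR (1 IMPLIES 1)) IMPLIES 1) -> 1
  row 31 [11111]: (((1 OR NOT 1) OR (1 IMPLIES 1)) IMPLIES 1) -> 1
Full result column, 4 rows per line (a,b,c fixed per line; d,e runs 00..11 left to right):
  rows 0-3 [a,b,c=000]: 0000  = hex 0
  rows 4-7 [a,b,c=001]: 0100  = hex 4
  rows 8-11 [a,b,c=010]: 0000  = hex 0
  rows 12-15 [a,b,c=011]: 0100  = hex 4
  rows 16-19 [a,b,c=100]: 1111  = hex F
  rows 20-23 [a,b,c=101]: 1111  = hex F
  rows 24-27 [a,b,c=110]: 1111  = hex F
  rows 28-31 [a,b,c=111]: 1111  = hex F
Output column (row 0 .. row 31) = 00000100000001001111111111111111
Output column grouped in 4s = 0000 0100 0000 0100 1111 1111 1111 1111 = 0x0404FFFF
Convert to decimal digit by digit (value = value*16 + digit):
  0 -> 0
  0*16 + 4 = 4
  4*16 + 0 = 64
  64*16 + 4 = 1028
  1028*16 + 15 (F) = 16463
  16463*16 + 15 (F) = 263423
  263423*16 + 15 (F) = 4214783
  4214783*16 + 15 (F) = 67436543
Decimal = 67436543

67436543


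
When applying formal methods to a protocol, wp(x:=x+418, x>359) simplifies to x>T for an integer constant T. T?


Formula: wp(x:=E, P) = P[E/x] (substitute E for x in postcondition)
Step 1: Postcondition: x>359
Step 2: Substitute x+418 for x: x+418>359
Step 3: Solve for x: x > 359-418 = -59

-59


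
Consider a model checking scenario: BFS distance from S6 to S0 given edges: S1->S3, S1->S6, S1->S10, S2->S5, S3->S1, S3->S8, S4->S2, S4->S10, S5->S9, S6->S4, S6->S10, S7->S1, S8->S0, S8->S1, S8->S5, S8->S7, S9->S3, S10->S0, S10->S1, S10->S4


BFS layer-by-layer from S6:
  dist 0: {S6}
  dist 1: {S4, S10}
  dist 2: {S0, S1, S2}
  -> S0 reached at distance 2
Shortest path length = 2

2


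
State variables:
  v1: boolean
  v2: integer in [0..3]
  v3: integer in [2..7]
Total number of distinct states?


State space = product of domain sizes of all variables.
Domain sizes:
  v1 (boolean): 2
  v2 (integer in [0..3]): 4
  v3 (integer in [2..7]): 6
Product = 2 * 4 * 6 = 48

48


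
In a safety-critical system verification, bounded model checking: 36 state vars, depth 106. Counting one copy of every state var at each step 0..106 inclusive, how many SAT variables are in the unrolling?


BMC unrolls to depth k, creating one copy of each state var for steps 0..k.
Step count = 106 + 1 = 107 (steps 0 through 106)
Vars per step = 36
Total = 36 * 107 = 3852

3852


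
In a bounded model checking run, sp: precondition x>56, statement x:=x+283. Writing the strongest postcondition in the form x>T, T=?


Formula: sp(P, x:=E) = exists old_x. (x = E[old_x/x]) AND P[old_x/x] (old_x is the value of x before the assignment; eliminate old_x by solving x = E[old_x/x] for old_x)
Step 1: Precondition P: x>56, i.e. old_x > 56
Step 2: Assignment gives x = old_x + 283, so old_x = x - 283
Step 3: Substitute into P: x - 283 > 56
Step 4: Simplify: x > 56+283 = 339

339


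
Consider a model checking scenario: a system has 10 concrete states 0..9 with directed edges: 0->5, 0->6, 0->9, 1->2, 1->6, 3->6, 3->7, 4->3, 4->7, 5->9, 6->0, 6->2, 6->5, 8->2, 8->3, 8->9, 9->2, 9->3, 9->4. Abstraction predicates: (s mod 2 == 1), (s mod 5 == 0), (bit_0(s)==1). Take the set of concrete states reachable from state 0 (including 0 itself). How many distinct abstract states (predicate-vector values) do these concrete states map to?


BFS from 0:
Concrete reachable: {0, 2, 3, 4, 5, 6, 7, 9}
Abstract via predicates (s mod 2 == 1), (s mod 5 == 0), (bit_0(s)==1):
  (0,0,0) <- {2, 4, 6}
  (0,1,0) <- {0}
  (1,0,1) <- {3, 7, 9}
  (1,1,1) <- {5}
Distinct abstract states = 4

4


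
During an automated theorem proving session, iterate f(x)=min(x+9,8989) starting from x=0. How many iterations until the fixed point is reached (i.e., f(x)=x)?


Step 1: x=0, cap=8989, increment=9
Step 2: x grows by 9 each step until capped at 8989; fixed point is x=8989
Step 3: iterations = ceil(8989/9) = 999

999


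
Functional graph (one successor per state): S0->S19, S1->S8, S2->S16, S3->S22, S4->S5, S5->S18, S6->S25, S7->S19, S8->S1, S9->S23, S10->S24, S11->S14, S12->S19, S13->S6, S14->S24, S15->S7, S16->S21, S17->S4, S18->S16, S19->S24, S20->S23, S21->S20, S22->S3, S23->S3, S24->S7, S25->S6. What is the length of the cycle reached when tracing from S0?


Trace from S0 until a state repeats:
  S0 -> S19 -> S24 -> S7 -> S19
S19 first seen at step 1, revisited at step 4.
Cycle length = 4 - 1 = 3

3


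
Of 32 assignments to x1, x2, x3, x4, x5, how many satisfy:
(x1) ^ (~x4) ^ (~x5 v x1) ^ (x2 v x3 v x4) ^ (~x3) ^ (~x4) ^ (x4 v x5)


CNF with 7 clauses over 5 vars (32 assignments).
An assignment satisfies CNF iff every clause has >=1 true literal.
Check each row (bits = x1,x2,x3,x4,x5; clause T/F shown):
  row 0 [00000]: clauses=FTTFTTF -> 0
  row 1 [00001]: clauses=FTFFTTT -> 0
  row 2 [00010]: clauses=FFTTTFT -> 0
  row 3 [00011]: clauses=FFFTTFT -> 0
  row 4 [00100]: clauses=FTTTFTF -> 0
  row 5 [00101]: clauses=FTFTFTT -> 0
  row 6 [00110]: clauses=FFTTFFT -> 0
  row 7 [00111]: clauses=FFFTFFT -> 0
  row 8 [01000]: clauses=FTTTTTF -> 0
  row 9 [01001]: clauses=FTFTTTT -> 0
  row 10 [01010]: clauses=FFTTTFT -> 0
  row 11 [01011]: clauses=FFFTTFT -> 0
  row 12 [01100]: clauses=FTTTFTF -> 0
  row 13 [01101]: clauses=FTFTFTT -> 0
  row 14 [01110]: clauses=FFTTFFT -> 0
  row 15 [01111]: clauses=FFFTFFT -> 0
  row 16 [10000]: clauses=TTTFTTF -> 0
  row 17 [10001]: clauses=TTTFTTT -> 0
  row 18 [10010]: clauses=TFTTTFT -> 0
  row 19 [10011]: clauses=TFTTTFT -> 0
  row 20 [10100]: clauses=TTTTFTF -> 0
  row 21 [10101]: clauses=TTTTFTT -> 0
  row 22 [10110]: clauses=TFTTFFT -> 0
  row 23 [10111]: clauses=TFTTFFT -> 0
  row 24 [11000]: clauses=TTTTTTF -> 0
  row 25 [11001]: clauses=TTTTTTT -> 1
  row 26 [11010]: clauses=TFTTTFT -> 0
  row 27 [11011]: clauses=TFTTTFT -> 0
  row 28 [11100]: clauses=TTTTFTF -> 0
  row 29 [11101]: clauses=TTTTFTT -> 0
  row 30 [11110]: clauses=TFTTFFT -> 0
  row 31 [11111]: clauses=TFTTFFT -> 0
Full result column, 8 rows per line (x1,x2 fixed per line; x3,x4,x5 runs 000..111 left to right):
  rows 0-7 [x1,x2=00]: 00000000  (ones: 0)
  rows 8-15 [x1,x2=01]: 00000000  (ones: 0)
  rows 16-23 [x1,x2=10]: 00000000  (ones: 0)
  rows 24-31 [x1,x2=11]: 01000000  (ones: 1)
Satisfying assignments = 0+0+0+1 = 1

1


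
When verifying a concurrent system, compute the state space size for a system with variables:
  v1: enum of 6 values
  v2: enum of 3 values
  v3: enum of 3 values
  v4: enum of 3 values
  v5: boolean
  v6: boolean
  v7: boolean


State space = product of domain sizes of all variables.
Domain sizes:
  v1 (enum of 6 values): 6
  v2 (enum of 3 values): 3
  v3 (enum of 3 values): 3
  v4 (enum of 3 values): 3
  v5 (boolean): 2
  v6 (boolean): 2
  v7 (boolean): 2
Product = 6 * 3 * 3 * 3 * 2 * 2 * 2 = 1296

1296


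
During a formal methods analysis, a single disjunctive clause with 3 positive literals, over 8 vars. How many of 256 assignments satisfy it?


Step 1: Total=2^8=256
Step 2: Unsat when all 3 false: 2^5=32
Step 3: Sat=256-32=224

224


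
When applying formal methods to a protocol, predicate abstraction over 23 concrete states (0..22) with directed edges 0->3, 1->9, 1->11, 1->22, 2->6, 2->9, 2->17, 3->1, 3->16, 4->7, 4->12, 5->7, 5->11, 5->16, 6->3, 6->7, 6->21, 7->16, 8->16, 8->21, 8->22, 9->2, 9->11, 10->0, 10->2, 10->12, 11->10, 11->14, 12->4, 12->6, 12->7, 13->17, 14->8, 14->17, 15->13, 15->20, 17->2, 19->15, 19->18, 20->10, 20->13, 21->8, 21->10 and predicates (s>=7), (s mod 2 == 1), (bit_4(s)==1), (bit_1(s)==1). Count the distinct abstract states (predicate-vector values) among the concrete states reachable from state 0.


BFS from 0:
Concrete reachable: {0, 1, 2, 3, 4, 6, 7, 8, 9, 10, 11, 12, 14, 16, 17, 21, 22}
Abstract via predicates (s>=7), (s mod 2 == 1), (bit_4(s)==1), (bit_1(s)==1):
  (0,0,0,0) <- {0, 4}
  (0,0,0,1) <- {2, 6}
  (0,1,0,0) <- {1}
  (0,1,0,1) <- {3}
  (1,0,0,0) <- {8, 12}
  (1,0,0,1) <- {10, 14}
  (1,0,1,0) <- {16}
  (1,0,1,1) <- {22}
  (1,1,0,0) <- {9}
  (1,1,0,1) <- {7, 11}
  (1,1,1,0) <- {17, 21}
Distinct abstract states = 11

11


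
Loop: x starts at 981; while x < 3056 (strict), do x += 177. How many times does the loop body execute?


Step 1: x goes from 981 toward 3056 by 177; the body runs while x<3056, so iterations = ceil((bound-start)/step)
Step 2: Distance=2075
Step 3: ceil(2075/177)=12

12


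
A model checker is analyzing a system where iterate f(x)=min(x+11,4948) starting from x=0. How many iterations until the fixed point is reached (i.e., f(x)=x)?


Step 1: x=0, cap=4948, increment=11
Step 2: x grows by 11 each step until capped at 4948; fixed point is x=4948
Step 3: iterations = ceil(4948/11) = 450

450


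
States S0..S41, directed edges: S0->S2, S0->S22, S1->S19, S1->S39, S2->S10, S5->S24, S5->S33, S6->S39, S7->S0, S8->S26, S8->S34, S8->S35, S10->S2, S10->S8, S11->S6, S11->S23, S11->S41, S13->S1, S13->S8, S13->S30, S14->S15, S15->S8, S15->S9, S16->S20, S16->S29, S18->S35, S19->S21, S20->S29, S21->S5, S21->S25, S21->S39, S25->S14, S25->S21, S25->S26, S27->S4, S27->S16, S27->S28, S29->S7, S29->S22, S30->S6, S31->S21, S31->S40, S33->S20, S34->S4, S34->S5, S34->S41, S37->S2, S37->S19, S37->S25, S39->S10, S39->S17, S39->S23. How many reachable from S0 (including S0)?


BFS from S0:
  layer 0: {S0}
  layer 1: {S2, S22}
  layer 2: {S10}
  layer 3: {S8}
  layer 4: {S26, S34, S35}
  layer 5: {S4, S5, S41}
  layer 6: {S24, S33}
  layer 7: {S20}
  layer 8: {S29}
  layer 9: {S7}
Reachable set: {S0, S2, S4, S5, S7, S8, S10, S20, S22, S24, S26, S29, S33, S34, S35, S41}
Count = 16

16


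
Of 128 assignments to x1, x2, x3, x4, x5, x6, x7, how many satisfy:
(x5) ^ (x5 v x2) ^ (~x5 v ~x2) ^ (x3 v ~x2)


CNF with 4 clauses over 7 vars (128 assignments).
An assignment satisfies CNF iff every clause has >=1 true literal.
Check each row (bits = x1,x2,x3,x4,x5,x6,x7; clause T/F shown):
  row 0 [0000000]: clauses=FFTT -> 0
  row 1 [0000001]: clauses=FFTT -> 0
  row 2 [0000010]: clauses=FFTT -> 0
  row 3 [0000011]: clauses=FFTT -> 0
  row 4 [0000100]: clauses=TTTT -> 1
  (every remaining row is evaluated the same way; all 128 results are listed next)
Full result column, 8 rows per line (x1,x2,x3,x4 fixed per line; x5,x6,x7 runs 000..111 left to right):
  rows 0-7 [x1,x2,x3,x4=0000]: 00001111  (ones: 4)
  rows 8-15 [x1,x2,x3,x4=0001]: 00001111  (ones: 4)
  rows 16-23 [x1,x2,x3,x4=0010]: 00001111  (ones: 4)
  rows 24-31 [x1,x2,x3,x4=0011]: 00001111  (ones: 4)
  rows 32-39 [x1,x2,x3,x4=0100]: 00000000  (ones: 0)
  rows 40-47 [x1,x2,x3,x4=0101]: 00000000  (ones: 0)
  rows 48-55 [x1,x2,x3,x4=0110]: 00000000  (ones: 0)
  rows 56-63 [x1,x2,x3,x4=0111]: 00000000  (ones: 0)
  rows 64-71 [x1,x2,x3,x4=1000]: 00001111  (ones: 4)
  rows 72-79 [x1,x2,x3,x4=1001]: 00001111  (ones: 4)
  rows 80-87 [x1,x2,x3,x4=1010]: 00001111  (ones: 4)
  rows 88-95 [x1,x2,x3,x4=1011]: 00001111  (ones: 4)
  rows 96-103 [x1,x2,x3,x4=1100]: 00000000  (ones: 0)
  rows 104-111 [x1,x2,x3,x4=1101]: 00000000  (ones: 0)
  rows 112-119 [x1,x2,x3,x4=1110]: 00000000  (ones: 0)
  rows 120-127 [x1,x2,x3,x4=1111]: 00000000  (ones: 0)
Satisfying assignments = 4+4+4+4+0+0+0+0+4+4+4+4+0+0+0+0 = 32

32


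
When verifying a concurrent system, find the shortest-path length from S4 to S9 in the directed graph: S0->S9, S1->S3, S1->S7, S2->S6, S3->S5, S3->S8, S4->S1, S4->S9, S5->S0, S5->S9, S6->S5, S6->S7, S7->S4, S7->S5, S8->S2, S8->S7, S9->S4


BFS layer-by-layer from S4:
  dist 0: {S4}
  dist 1: {S1, S9}
  -> S9 reached at distance 1
Shortest path length = 1

1


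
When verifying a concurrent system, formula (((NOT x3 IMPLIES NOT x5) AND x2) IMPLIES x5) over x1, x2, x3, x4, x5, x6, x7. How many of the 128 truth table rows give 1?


Formula: (((NOT x3 IMPLIES NOT x5) AND x2) IMPLIES x5) over 7 vars (128 rows)
Evaluate each row (x1, x2, x3, x4, x5, x6, x7 as bits, MSB first):
  row 0 [0000000]: (((NOT 0 IMPLIES NOT 0) AND 0) IMPLIES 0) -> 1
  row 1 [0000001]: (((NOT 0 IMPLIES NOT 0) AND 0) IMPLIES 0) -> 1
  row 2 [0000010]: (((NOT 0 IMPLIES NOT 0) AND 0) IMPLIES 0) -> 1
  row 3 [0000011]: (((NOT 0 IMPLIES NOT 0) AND 0) IMPLIES 0) -> 1
  row 4 [0000100]: (((NOT 0 IMPLIES NOT 1) AND 0) IMPLIES 1) -> 1
  (every remaining row is evaluated the same way; all 128 results are listed next)
Full result column, 8 rows per line (x1,x2,x3,x4 fixed per line; x5,x6,x7 runs 000..111 left to right):
  rows 0-7 [x1,x2,x3,x4=0000]: 11111111  (ones: 8)
  rows 8-15 [x1,x2,x3,x4=0001]: 11111111  (ones: 8)
  rows 16-23 [x1,x2,x3,x4=0010]: 11111111  (ones: 8)
  rows 24-31 [x1,x2,x3,x4=0011]: 11111111  (ones: 8)
  rows 32-39 [x1,x2,x3,x4=0100]: 00001111  (ones: 4)
  rows 40-47 [x1,x2,x3,x4=0101]: 00001111  (ones: 4)
  rows 48-55 [x1,x2,x3,x4=0110]: 00001111  (ones: 4)
  rows 56-63 [x1,x2,x3,x4=0111]: 00001111  (ones: 4)
  rows 64-71 [x1,x2,x3,x4=1000]: 11111111  (ones: 8)
  rows 72-79 [x1,x2,x3,x4=1001]: 11111111  (ones: 8)
  rows 80-87 [x1,x2,x3,x4=1010]: 11111111  (ones: 8)
  rows 88-95 [x1,x2,x3,x4=1011]: 11111111  (ones: 8)
  rows 96-103 [x1,x2,x3,x4=1100]: 00001111  (ones: 4)
  rows 104-111 [x1,x2,x3,x4=1101]: 00001111  (ones: 4)
  rows 112-119 [x1,x2,x3,x4=1110]: 00001111  (ones: 4)
  rows 120-127 [x1,x2,x3,x4=1111]: 00001111  (ones: 4)
Count of 1-rows = 8+8+8+8+4+4+4+4+8+8+8+8+4+4+4+4 = 96

96


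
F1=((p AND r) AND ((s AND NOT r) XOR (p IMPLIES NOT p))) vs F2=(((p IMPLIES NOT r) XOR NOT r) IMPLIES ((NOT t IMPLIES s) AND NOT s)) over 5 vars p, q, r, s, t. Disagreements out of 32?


F1 = ((p AND r) AND ((s AND NOT r) XOR (p IMPLIES NOT p)))
F2 = (((p IMPLIES NOT r) XOR NOT r) IMPLIES ((NOT t IMPLIES s) AND NOT s))
Evaluate both on each of 32 rows (bits = p,q,r,s,t):
  row 0 [00000]: F1=0 F2=1 (differ) -> 1
  row 1 [00001]: F1=0 F2=1 (differ) -> 1
  row 2 [00010]: F1=0 F2=1 (differ) -> 1
  row 3 [00011]: F1=0 F2=1 (differ) -> 1
  row 4 [00100]: F1=0 F2=0 -> 0
  row 5 [00101]: F1=0 F2=1 (differ) -> 1
  row 6 [00110]: F1=0 F2=0 -> 0
  row 7 [00111]: F1=0 F2=0 -> 0
  row 8 [01000]: F1=0 F2=1 (differ) -> 1
  row 9 [01001]: F1=0 F2=1 (differ) -> 1
  row 10 [01010]: F1=0 F2=1 (differ) -> 1
  row 11 [01011]: F1=0 F2=1 (differ) -> 1
  row 12 [01100]: F1=0 F2=0 -> 0
  row 13 [01101]: F1=0 F2=1 (differ) -> 1
  row 14 [01110]: F1=0 F2=0 -> 0
  row 15 [01111]: F1=0 F2=0 -> 0
  row 16 [10000]: F1=0 F2=1 (differ) -> 1
  row 17 [10001]: F1=0 F2=1 (differ) -> 1
  row 18 [10010]: F1=0 F2=1 (differ) -> 1
  row 19 [10011]: F1=0 F2=1 (differ) -> 1
  row 20 [10100]: F1=0 F2=1 (differ) -> 1
  row 21 [10101]: F1=0 F2=1 (differ) -> 1
  row 22 [10110]: F1=0 F2=1 (differ) -> 1
  row 23 [10111]: F1=0 F2=1 (differ) -> 1
  row 24 [11000]: F1=0 F2=1 (differ) -> 1
  row 25 [11001]: F1=0 F2=1 (differ) -> 1
  row 26 [11010]: F1=0 F2=1 (differ) -> 1
  row 27 [11011]: F1=0 F2=1 (differ) -> 1
  row 28 [11100]: F1=0 F2=1 (differ) -> 1
  row 29 [11101]: F1=0 F2=1 (differ) -> 1
  row 30 [11110]: F1=0 F2=1 (differ) -> 1
  row 31 [11111]: F1=0 F2=1 (differ) -> 1
Full result column, 8 rows per line (p,q fixed per line; r,s,t runs 000..111 left to right):
  rows 0-7 [p,q=00]: 11110100  (ones: 5)
  rows 8-15 [p,q=01]: 11110100  (ones: 5)
  rows 16-23 [p,q=10]: 11111111  (ones: 8)
  rows 24-31 [p,q=11]: 11111111  (ones: 8)
Disagreements = 5+5+8+8 = 26

26
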